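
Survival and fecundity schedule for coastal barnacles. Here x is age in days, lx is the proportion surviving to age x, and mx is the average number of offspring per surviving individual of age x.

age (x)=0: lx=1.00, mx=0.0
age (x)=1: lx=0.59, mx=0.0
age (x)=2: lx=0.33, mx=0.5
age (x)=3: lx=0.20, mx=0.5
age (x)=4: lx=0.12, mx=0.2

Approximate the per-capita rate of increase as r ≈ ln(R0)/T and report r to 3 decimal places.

R0 = Σ lx·mx = 0 + 0 + 0.165 + 0.1 + 0.024 = 0.289
Σ x·lx·mx = 0.726; T = 0.726/0.289 = 2.51211…
r ≈ ln(R0)/T = ln(0.289)/2.51211… = -0.49414… → -0.494

-0.494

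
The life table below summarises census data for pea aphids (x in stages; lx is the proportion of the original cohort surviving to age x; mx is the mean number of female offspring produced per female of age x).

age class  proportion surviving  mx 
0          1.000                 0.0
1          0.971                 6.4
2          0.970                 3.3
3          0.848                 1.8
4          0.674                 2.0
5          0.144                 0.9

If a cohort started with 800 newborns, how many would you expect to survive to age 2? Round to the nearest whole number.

Expected survivors = N0 · l_2 = 800 × 0.970 = 776 → 776

776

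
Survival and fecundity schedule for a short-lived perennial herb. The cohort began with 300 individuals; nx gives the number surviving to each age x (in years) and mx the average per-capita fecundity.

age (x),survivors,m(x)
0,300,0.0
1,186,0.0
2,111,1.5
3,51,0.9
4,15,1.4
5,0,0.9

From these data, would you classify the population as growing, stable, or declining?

declining

lx = nx/n0 = nx/300: 1, 0.62, 0.37, 0.17, 0.05, 0
R0 = Σ lx·mx = 0 + 0 + 0.555 + 0.153 + 0.07 + 0 = 0.778
R0 < 1, so the population is declining.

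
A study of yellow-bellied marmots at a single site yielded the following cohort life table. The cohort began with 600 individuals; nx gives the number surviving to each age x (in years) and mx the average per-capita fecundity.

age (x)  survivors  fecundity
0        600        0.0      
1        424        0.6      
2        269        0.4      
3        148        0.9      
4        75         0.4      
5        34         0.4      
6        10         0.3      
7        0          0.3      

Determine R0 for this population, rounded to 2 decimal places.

0.90

lx = nx/n0 = nx/600: 1, 0.70667…, 0.44833…, 0.24667…, 0.125, 0.05667…, 0.01667…, 0
lx·mx by age: 0, 0.424…, 0.179333…, 0.222…, 0.05, 0.022667…, 0.005…, 0
R0 = Σ lx·mx = 0.903… → 0.90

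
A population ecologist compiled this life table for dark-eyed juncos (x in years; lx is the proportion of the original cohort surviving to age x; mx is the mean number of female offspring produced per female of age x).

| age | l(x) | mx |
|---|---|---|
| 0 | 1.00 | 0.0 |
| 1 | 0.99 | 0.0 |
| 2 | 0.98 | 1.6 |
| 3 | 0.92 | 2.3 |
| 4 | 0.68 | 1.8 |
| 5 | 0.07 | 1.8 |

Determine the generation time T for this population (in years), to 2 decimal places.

lx·mx: 0, 0, 1.568, 2.116, 1.224, 0.126 → R0 = 5.034
x·lx·mx: 0, 0, 3.136, 6.348, 4.896, 0.63 → Σ = 15.01
T = 15.01 / 5.034 = 2.981724… → 2.98

2.98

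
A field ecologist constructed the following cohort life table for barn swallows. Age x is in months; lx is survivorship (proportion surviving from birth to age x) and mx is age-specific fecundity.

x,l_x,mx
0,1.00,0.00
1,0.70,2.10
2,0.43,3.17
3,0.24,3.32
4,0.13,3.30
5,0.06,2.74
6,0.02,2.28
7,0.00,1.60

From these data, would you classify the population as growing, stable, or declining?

growing

R0 = Σ lx·mx = 0 + 1.47 + 1.3631 + 0.7968 + 0.429 + 0.1644 + 0.0456 + 0 = 4.2689
R0 > 1, so the population is growing.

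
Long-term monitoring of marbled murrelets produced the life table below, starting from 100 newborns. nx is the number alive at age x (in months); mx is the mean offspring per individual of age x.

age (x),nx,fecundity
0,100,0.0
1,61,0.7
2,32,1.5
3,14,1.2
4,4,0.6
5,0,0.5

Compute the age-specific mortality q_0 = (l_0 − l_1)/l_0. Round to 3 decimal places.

lx = nx/n0 = nx/100: 1, 0.61, 0.32, 0.14, 0.04, 0
q_0 = (l_0 − l_1) / l_0 = (1 − 0.61) / 1
     = 0.39 / 1 = 0.39 → 0.390

0.390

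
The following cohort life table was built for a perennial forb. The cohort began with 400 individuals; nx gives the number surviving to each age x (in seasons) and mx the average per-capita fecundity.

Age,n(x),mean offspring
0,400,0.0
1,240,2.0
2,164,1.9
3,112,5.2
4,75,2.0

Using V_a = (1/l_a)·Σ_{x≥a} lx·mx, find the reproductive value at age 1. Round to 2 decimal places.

lx = nx/n0 = nx/400: 1, 0.6, 0.41, 0.28, 0.1875
lx·mx for x ≥ 1: 1.2, 0.779, 1.456, 0.375 → sum = 3.81
V_1 = 3.81 / l_1 = 3.81 / 0.6 = 6.35 → 6.35

6.35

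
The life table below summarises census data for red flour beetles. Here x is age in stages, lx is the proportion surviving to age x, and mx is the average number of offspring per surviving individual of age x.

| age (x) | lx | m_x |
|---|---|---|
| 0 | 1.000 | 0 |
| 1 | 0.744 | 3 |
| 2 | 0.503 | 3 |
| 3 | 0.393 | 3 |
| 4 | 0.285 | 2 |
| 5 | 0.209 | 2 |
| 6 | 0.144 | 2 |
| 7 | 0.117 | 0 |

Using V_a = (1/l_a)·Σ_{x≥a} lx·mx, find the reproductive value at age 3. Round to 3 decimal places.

6.247

lx·mx for x ≥ 3: 1.179, 0.57, 0.418, 0.288, 0 → sum = 2.455
V_3 = 2.455 / l_3 = 2.455 / 0.393 = 6.246819… → 6.247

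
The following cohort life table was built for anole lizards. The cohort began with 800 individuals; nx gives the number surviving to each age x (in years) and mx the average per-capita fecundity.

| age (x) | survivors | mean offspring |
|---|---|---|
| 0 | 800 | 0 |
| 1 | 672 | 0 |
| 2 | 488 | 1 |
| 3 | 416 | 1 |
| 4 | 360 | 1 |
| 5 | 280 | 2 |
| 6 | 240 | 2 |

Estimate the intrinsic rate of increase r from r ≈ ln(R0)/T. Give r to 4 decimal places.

0.2608

lx = nx/n0 = nx/800: 1, 0.84, 0.61, 0.52, 0.45, 0.35, 0.3
R0 = Σ lx·mx = 0 + 0 + 0.61 + 0.52 + 0.45 + 0.7 + 0.6 = 2.88
Σ x·lx·mx = 11.68; T = 11.68/2.88 = 4.05556…
r ≈ ln(R0)/T = ln(2.88)/4.05556… = 0.260825… → 0.2608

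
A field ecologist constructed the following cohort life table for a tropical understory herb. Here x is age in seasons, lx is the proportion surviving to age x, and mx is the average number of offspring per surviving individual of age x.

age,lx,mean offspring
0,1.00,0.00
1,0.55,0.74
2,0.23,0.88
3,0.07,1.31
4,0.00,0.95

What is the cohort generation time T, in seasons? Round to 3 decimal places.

lx·mx: 0, 0.407, 0.2024, 0.0917, 0 → R0 = 0.7011
x·lx·mx: 0, 0.407, 0.4048, 0.2751, 0 → Σ = 1.0869
T = 1.0869 / 0.7011 = 1.550278… → 1.550

1.550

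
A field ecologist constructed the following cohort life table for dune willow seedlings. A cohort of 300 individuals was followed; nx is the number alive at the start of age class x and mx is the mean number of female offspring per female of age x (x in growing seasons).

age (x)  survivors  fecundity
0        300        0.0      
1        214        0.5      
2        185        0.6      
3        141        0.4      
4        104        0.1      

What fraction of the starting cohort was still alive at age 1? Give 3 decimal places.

0.713

l_1 = n_1/n_0 = 214/300 = 0.713333… → 0.713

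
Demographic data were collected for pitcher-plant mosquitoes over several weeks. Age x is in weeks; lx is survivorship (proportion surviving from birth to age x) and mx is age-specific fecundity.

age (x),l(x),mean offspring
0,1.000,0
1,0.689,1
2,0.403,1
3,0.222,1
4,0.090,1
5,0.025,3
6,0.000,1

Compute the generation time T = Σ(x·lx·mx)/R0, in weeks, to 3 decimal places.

lx·mx: 0, 0.689, 0.403, 0.222, 0.09, 0.075, 0 → R0 = 1.479
x·lx·mx: 0, 0.689, 0.806, 0.666, 0.36, 0.375, 0 → Σ = 2.896
T = 2.896 / 1.479 = 1.95808… → 1.958

1.958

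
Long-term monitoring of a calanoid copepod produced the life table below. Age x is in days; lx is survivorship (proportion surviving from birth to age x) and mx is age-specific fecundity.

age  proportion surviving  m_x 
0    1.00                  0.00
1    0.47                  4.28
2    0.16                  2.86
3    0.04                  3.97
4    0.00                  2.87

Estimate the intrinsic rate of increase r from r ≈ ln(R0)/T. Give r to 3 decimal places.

R0 = Σ lx·mx = 0 + 2.0116 + 0.4576 + 0.1588 + 0 = 2.628
Σ x·lx·mx = 3.4032; T = 3.4032/2.628 = 1.29498…
r ≈ ln(R0)/T = ln(2.628)/1.29498… = 0.74613… → 0.746

0.746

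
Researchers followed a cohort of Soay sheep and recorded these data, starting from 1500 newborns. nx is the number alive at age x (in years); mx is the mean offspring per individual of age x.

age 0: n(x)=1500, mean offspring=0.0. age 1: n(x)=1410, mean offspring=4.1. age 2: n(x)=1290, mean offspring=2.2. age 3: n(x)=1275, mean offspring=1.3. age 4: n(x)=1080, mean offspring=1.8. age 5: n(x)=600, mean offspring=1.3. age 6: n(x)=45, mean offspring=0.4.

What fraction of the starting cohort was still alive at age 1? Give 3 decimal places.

0.940

l_1 = n_1/n_0 = 1410/1500 = 0.94 → 0.940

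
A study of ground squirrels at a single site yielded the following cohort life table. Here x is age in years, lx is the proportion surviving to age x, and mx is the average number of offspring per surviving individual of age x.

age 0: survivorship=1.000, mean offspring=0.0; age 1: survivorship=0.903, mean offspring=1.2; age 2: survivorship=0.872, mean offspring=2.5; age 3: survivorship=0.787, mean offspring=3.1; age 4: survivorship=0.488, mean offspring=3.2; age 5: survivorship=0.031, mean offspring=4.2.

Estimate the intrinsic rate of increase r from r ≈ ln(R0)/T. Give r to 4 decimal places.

R0 = Σ lx·mx = 0 + 1.0836 + 2.18 + 2.4397 + 1.5616 + 0.1302 = 7.3951
Σ x·lx·mx = 19.6601; T = 19.6601/7.3951 = 2.65853…
r ≈ ln(R0)/T = ln(7.3951)/2.65853… = 0.752603… → 0.7526

0.7526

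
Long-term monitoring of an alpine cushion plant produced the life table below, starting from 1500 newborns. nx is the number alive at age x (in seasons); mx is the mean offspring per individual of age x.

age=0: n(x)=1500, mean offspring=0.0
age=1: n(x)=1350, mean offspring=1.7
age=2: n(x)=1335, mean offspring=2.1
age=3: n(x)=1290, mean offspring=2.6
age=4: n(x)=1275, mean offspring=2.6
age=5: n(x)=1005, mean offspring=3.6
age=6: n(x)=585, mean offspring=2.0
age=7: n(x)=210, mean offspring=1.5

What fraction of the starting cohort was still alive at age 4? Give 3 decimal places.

0.850

l_4 = n_4/n_0 = 1275/1500 = 0.85 → 0.850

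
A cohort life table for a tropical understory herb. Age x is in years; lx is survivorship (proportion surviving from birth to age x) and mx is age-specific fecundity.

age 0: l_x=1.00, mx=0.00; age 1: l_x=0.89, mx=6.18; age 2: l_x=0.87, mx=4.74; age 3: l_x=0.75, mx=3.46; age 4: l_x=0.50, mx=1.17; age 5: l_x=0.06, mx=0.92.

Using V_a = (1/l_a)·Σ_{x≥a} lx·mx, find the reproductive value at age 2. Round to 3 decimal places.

8.459

lx·mx for x ≥ 2: 4.1238, 2.595, 0.585, 0.0552 → sum = 7.359
V_2 = 7.359 / l_2 = 7.359 / 0.87 = 8.458621… → 8.459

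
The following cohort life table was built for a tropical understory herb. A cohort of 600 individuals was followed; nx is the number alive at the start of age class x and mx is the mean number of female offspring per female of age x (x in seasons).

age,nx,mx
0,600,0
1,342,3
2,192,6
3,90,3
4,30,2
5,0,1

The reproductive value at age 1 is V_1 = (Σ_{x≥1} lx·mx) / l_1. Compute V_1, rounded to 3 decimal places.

lx = nx/n0 = nx/600: 1, 0.57, 0.32, 0.15, 0.05, 0
lx·mx for x ≥ 1: 1.71, 1.92, 0.45, 0.1, 0 → sum = 4.18
V_1 = 4.18 / l_1 = 4.18 / 0.57 = 7.333333… → 7.333

7.333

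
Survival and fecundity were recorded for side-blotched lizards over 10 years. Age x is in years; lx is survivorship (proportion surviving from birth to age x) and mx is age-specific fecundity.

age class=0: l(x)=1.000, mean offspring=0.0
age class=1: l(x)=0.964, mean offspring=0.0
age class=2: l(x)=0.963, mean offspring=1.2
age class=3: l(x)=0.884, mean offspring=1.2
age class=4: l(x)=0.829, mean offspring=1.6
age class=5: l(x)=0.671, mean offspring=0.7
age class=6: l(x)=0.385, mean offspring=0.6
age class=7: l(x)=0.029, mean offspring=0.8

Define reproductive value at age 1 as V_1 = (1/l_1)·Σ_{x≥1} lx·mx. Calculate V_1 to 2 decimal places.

lx·mx for x ≥ 1: 0, 1.1556, 1.0608, 1.3264, 0.4697, 0.231, 0.0232 → sum = 4.2667
V_1 = 4.2667 / l_1 = 4.2667 / 0.964 = 4.426037… → 4.43

4.43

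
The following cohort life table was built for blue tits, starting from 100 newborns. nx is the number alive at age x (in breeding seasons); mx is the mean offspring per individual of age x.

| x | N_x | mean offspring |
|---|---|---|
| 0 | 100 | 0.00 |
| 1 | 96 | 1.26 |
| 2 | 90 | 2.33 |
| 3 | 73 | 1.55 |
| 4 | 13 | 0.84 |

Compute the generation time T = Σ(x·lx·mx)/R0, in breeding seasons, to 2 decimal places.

2.03

lx = nx/n0 = nx/100: 1, 0.96, 0.9, 0.73, 0.13
lx·mx: 0, 1.2096, 2.097, 1.1315, 0.1092 → R0 = 4.5473
x·lx·mx: 0, 1.2096, 4.194, 3.3945, 0.4368 → Σ = 9.2349
T = 9.2349 / 4.5473 = 2.030853… → 2.03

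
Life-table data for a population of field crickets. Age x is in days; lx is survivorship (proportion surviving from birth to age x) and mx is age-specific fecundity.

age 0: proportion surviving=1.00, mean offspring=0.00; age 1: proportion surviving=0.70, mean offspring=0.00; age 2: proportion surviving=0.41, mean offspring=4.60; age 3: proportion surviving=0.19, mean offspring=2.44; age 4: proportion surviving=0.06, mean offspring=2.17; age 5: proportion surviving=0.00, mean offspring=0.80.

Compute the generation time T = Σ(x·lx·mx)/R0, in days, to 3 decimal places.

lx·mx: 0, 0, 1.886, 0.4636, 0.1302, 0 → R0 = 2.4798
x·lx·mx: 0, 0, 3.772, 1.3908, 0.5208, 0 → Σ = 5.6836
T = 5.6836 / 2.4798 = 2.291959… → 2.292

2.292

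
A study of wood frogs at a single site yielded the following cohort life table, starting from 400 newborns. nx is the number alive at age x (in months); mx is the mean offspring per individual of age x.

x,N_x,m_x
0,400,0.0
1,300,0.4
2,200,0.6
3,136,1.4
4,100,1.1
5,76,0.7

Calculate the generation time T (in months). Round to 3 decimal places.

2.758

lx = nx/n0 = nx/400: 1, 0.75, 0.5, 0.34, 0.25, 0.19
lx·mx: 0, 0.3, 0.3, 0.476, 0.275, 0.133 → R0 = 1.484
x·lx·mx: 0, 0.3, 0.6, 1.428, 1.1, 0.665 → Σ = 4.093
T = 4.093 / 1.484 = 2.758086… → 2.758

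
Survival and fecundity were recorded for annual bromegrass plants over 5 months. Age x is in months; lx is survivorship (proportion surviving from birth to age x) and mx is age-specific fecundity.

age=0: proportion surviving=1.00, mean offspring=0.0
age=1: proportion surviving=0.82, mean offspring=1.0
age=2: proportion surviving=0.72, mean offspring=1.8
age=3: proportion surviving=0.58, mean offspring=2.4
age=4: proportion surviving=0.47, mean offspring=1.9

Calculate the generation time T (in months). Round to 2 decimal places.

2.54

lx·mx: 0, 0.82, 1.296, 1.392, 0.893 → R0 = 4.401
x·lx·mx: 0, 0.82, 2.592, 4.176, 3.572 → Σ = 11.16
T = 11.16 / 4.401 = 2.535787… → 2.54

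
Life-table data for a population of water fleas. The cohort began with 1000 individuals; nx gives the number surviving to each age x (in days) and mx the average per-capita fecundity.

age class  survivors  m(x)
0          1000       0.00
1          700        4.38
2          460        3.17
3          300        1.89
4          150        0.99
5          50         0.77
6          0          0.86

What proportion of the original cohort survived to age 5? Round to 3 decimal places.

l_5 = n_5/n_0 = 50/1000 = 0.05 → 0.050

0.050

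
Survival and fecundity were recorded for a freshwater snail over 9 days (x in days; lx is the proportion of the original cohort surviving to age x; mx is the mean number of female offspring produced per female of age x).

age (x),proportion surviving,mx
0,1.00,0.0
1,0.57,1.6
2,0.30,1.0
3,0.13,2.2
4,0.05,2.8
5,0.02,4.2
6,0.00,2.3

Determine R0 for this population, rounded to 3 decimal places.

lx·mx by age: 0, 0.912, 0.3, 0.286, 0.14, 0.084, 0
R0 = Σ lx·mx = 1.722 → 1.722

1.722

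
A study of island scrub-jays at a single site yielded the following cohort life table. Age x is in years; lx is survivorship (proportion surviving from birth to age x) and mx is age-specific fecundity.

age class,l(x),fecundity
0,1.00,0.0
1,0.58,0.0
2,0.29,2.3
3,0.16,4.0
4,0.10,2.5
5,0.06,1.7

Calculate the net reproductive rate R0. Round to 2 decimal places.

1.66

lx·mx by age: 0, 0, 0.667, 0.64, 0.25, 0.102
R0 = Σ lx·mx = 1.659 → 1.66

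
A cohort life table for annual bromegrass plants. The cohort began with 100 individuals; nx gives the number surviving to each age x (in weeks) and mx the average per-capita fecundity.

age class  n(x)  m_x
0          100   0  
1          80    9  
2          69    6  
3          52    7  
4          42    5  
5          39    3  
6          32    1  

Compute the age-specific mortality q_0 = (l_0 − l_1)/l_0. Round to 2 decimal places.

lx = nx/n0 = nx/100: 1, 0.8, 0.69, 0.52, 0.42, 0.39, 0.32
q_0 = (l_0 − l_1) / l_0 = (1 − 0.8) / 1
     = 0.2 / 1 = 0.2 → 0.20

0.20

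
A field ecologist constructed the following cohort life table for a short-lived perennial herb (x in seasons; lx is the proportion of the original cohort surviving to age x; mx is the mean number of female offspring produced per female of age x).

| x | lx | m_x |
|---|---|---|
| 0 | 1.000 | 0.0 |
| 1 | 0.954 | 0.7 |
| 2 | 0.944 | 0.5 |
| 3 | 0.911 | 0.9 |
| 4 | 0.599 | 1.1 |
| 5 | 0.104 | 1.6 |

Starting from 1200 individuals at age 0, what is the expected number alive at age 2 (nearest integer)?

1133

Expected survivors = N0 · l_2 = 1200 × 0.944 = 1132.8 → 1133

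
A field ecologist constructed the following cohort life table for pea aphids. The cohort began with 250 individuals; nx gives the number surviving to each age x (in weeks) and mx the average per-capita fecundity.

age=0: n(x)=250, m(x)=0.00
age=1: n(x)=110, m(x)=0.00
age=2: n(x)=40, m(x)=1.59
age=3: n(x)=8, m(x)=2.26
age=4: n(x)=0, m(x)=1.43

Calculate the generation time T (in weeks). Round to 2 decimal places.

lx = nx/n0 = nx/250: 1, 0.44, 0.16, 0.032, 0
lx·mx: 0, 0, 0.2544, 0.07232, 0 → R0 = 0.32672
x·lx·mx: 0, 0, 0.5088, 0.21696, 0 → Σ = 0.72576
T = 0.72576 / 0.32672 = 2.221352… → 2.22

2.22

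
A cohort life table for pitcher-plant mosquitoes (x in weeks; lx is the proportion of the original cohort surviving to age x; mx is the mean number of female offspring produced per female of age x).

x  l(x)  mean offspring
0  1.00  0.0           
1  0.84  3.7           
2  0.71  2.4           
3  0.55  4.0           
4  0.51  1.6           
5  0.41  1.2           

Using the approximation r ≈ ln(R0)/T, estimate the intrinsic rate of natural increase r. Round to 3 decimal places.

R0 = Σ lx·mx = 0 + 3.108 + 1.704 + 2.2 + 0.816 + 0.492 = 8.32
Σ x·lx·mx = 18.84; T = 18.84/8.32 = 2.26442…
r ≈ ln(R0)/T = ln(8.32)/2.26442… = 0.93563… → 0.936

0.936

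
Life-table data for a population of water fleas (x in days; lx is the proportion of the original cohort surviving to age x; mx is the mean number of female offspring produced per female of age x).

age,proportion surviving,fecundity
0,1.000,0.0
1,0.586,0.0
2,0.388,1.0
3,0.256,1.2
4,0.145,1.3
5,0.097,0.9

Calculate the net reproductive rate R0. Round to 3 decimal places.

0.971

lx·mx by age: 0, 0, 0.388, 0.3072, 0.1885, 0.0873
R0 = Σ lx·mx = 0.971 → 0.971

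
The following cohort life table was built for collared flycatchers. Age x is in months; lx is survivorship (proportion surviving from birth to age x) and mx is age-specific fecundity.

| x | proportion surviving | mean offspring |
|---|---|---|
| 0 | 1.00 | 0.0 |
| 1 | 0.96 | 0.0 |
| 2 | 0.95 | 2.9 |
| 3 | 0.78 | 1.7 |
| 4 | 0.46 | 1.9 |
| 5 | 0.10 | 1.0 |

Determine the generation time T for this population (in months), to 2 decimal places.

2.67

lx·mx: 0, 0, 2.755, 1.326, 0.874, 0.1 → R0 = 5.055
x·lx·mx: 0, 0, 5.51, 3.978, 3.496, 0.5 → Σ = 13.484
T = 13.484 / 5.055 = 2.667458… → 2.67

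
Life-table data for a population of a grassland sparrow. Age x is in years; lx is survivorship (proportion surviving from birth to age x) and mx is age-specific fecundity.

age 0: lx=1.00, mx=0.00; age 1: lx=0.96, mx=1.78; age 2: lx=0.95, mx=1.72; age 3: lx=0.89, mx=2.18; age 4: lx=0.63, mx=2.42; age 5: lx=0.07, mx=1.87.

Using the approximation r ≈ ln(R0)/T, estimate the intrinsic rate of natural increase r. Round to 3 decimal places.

R0 = Σ lx·mx = 0 + 1.7088 + 1.634 + 1.9402 + 1.5246 + 0.1309 = 6.9385
Σ x·lx·mx = 17.5503; T = 17.5503/6.9385 = 2.52941…
r ≈ ln(R0)/T = ln(6.9385)/2.52941… = 0.76583… → 0.766

0.766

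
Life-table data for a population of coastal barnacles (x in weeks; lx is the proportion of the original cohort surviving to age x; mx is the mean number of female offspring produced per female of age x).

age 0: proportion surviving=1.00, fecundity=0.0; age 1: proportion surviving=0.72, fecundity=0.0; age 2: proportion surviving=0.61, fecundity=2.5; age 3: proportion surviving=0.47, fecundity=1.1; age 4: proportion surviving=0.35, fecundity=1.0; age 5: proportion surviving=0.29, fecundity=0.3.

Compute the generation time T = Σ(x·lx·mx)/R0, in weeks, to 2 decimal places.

lx·mx: 0, 0, 1.525, 0.517, 0.35, 0.087 → R0 = 2.479
x·lx·mx: 0, 0, 3.05, 1.551, 1.4, 0.435 → Σ = 6.436
T = 6.436 / 2.479 = 2.596208… → 2.60

2.60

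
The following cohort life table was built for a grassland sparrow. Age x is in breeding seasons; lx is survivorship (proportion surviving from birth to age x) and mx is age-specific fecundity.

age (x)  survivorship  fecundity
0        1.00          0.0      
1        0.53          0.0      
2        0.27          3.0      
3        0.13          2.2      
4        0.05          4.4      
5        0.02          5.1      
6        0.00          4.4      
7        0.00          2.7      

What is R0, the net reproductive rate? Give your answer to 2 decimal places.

lx·mx by age: 0, 0, 0.81, 0.286, 0.22, 0.102, 0, 0
R0 = Σ lx·mx = 1.418 → 1.42

1.42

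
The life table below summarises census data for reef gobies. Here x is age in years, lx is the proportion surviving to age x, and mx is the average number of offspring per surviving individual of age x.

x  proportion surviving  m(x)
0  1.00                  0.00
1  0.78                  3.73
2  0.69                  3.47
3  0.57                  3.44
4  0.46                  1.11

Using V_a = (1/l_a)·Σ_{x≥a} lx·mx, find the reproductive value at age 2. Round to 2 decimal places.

7.05

lx·mx for x ≥ 2: 2.3943, 1.9608, 0.5106 → sum = 4.8657
V_2 = 4.8657 / l_2 = 4.8657 / 0.69 = 7.051739… → 7.05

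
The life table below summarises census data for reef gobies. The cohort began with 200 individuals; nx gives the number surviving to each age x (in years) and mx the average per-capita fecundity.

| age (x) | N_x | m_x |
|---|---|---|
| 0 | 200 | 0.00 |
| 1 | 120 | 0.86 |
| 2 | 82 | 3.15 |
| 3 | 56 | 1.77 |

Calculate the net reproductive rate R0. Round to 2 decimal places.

2.30

lx = nx/n0 = nx/200: 1, 0.6, 0.41, 0.28
lx·mx by age: 0, 0.516, 1.2915, 0.4956
R0 = Σ lx·mx = 2.3031 → 2.30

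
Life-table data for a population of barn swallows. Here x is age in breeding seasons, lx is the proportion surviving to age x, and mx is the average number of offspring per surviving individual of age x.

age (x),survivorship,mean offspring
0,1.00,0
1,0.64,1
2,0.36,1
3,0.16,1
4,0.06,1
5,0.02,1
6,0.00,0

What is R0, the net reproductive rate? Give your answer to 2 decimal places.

1.24

lx·mx by age: 0, 0.64, 0.36, 0.16, 0.06, 0.02, 0
R0 = Σ lx·mx = 1.24 → 1.24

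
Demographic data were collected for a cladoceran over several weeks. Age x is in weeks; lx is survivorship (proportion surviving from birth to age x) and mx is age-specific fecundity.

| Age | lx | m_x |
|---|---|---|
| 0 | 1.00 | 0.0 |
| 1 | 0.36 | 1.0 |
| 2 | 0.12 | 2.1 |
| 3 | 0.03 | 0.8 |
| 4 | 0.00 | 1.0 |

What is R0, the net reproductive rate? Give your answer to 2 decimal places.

lx·mx by age: 0, 0.36, 0.252, 0.024, 0
R0 = Σ lx·mx = 0.636 → 0.64

0.64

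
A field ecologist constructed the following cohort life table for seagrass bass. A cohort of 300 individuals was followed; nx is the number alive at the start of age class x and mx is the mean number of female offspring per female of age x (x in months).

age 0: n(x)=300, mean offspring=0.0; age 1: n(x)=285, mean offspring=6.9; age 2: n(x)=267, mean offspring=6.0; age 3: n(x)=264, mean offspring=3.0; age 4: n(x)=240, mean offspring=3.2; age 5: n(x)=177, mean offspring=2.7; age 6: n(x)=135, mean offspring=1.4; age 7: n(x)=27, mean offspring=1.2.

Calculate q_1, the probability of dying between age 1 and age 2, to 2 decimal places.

0.06

lx = nx/n0 = nx/300: 1, 0.95, 0.89, 0.88, 0.8, 0.59, 0.45, 0.09
q_1 = (l_1 − l_2) / l_1 = (0.95 − 0.89) / 0.95
     = 0.06 / 0.95 = 0.063158… → 0.06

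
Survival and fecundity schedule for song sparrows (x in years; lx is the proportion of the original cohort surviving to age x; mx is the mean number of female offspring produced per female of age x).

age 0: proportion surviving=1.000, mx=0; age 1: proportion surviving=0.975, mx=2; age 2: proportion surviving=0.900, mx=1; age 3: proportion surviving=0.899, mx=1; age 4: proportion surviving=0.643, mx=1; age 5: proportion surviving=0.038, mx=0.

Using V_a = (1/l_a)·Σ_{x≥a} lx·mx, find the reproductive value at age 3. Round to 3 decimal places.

lx·mx for x ≥ 3: 0.899, 0.643, 0 → sum = 1.542
V_3 = 1.542 / l_3 = 1.542 / 0.899 = 1.715239… → 1.715

1.715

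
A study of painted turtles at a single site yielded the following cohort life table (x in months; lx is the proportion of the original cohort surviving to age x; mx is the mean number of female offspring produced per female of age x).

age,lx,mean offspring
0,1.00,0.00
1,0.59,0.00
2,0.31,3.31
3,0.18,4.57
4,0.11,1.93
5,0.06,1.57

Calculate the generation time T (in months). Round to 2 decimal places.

lx·mx: 0, 0, 1.0261, 0.8226, 0.2123, 0.0942 → R0 = 2.1552
x·lx·mx: 0, 0, 2.0522, 2.4678, 0.8492, 0.471 → Σ = 5.8402
T = 5.8402 / 2.1552 = 2.709818… → 2.71

2.71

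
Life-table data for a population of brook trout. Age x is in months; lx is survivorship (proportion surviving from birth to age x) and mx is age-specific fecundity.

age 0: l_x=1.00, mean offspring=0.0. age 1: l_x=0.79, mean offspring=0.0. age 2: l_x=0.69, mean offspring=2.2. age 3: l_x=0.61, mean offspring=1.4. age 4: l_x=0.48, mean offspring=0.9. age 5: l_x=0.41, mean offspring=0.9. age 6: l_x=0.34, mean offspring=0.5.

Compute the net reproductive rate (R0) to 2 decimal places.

3.34

lx·mx by age: 0, 0, 1.518, 0.854, 0.432, 0.369, 0.17
R0 = Σ lx·mx = 3.343 → 3.34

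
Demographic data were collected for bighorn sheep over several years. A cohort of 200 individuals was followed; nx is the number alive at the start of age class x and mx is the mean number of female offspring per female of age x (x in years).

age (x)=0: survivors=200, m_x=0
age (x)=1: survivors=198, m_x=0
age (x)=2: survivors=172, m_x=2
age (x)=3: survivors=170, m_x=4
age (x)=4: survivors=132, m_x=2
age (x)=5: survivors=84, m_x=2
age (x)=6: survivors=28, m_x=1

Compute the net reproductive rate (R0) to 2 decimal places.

7.42

lx = nx/n0 = nx/200: 1, 0.99, 0.86, 0.85, 0.66, 0.42, 0.14
lx·mx by age: 0, 0, 1.72, 3.4, 1.32, 0.84, 0.14
R0 = Σ lx·mx = 7.42 → 7.42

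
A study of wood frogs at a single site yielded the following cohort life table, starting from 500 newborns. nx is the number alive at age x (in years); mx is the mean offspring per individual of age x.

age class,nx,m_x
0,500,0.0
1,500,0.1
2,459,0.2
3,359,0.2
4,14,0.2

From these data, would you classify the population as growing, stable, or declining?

lx = nx/n0 = nx/500: 1, 1, 0.918, 0.718, 0.028
R0 = Σ lx·mx = 0 + 0.1 + 0.1836 + 0.1436 + 0.0056 = 0.4328
R0 < 1, so the population is declining.

declining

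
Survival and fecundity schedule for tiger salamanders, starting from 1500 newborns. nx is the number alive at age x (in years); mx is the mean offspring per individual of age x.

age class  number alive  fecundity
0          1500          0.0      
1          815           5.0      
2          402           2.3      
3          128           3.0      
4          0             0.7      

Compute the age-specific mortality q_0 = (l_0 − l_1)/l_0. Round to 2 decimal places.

0.46

lx = nx/n0 = nx/1500: 1, 0.54333…, 0.268, 0.08533…, 0
q_0 = (l_0 − l_1) / l_0 = (1 − 0.543333…) / 1
     = 0.456667… / 1 = 0.456667… → 0.46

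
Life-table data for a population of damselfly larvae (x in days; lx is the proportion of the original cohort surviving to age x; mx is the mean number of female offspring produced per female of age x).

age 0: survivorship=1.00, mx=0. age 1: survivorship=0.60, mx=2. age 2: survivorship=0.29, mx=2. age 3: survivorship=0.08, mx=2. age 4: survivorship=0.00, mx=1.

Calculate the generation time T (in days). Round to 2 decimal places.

lx·mx: 0, 1.2, 0.58, 0.16, 0 → R0 = 1.94
x·lx·mx: 0, 1.2, 1.16, 0.48, 0 → Σ = 2.84
T = 2.84 / 1.94 = 1.463918… → 1.46

1.46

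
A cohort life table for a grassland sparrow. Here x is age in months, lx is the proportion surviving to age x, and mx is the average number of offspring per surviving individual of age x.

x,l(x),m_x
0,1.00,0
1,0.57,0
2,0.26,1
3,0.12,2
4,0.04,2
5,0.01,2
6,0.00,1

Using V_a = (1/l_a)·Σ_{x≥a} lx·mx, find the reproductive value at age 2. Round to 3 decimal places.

lx·mx for x ≥ 2: 0.26, 0.24, 0.08, 0.02, 0 → sum = 0.6
V_2 = 0.6 / l_2 = 0.6 / 0.26 = 2.307692… → 2.308

2.308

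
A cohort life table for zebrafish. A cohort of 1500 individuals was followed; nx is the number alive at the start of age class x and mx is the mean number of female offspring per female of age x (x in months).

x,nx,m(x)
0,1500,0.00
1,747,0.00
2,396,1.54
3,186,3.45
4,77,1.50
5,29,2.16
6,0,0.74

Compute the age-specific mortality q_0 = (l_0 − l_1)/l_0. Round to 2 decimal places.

0.50

lx = nx/n0 = nx/1500: 1, 0.498, 0.264, 0.124, 0.05133…, 0.01933…, 0
q_0 = (l_0 − l_1) / l_0 = (1 − 0.498) / 1
     = 0.502 / 1 = 0.502 → 0.50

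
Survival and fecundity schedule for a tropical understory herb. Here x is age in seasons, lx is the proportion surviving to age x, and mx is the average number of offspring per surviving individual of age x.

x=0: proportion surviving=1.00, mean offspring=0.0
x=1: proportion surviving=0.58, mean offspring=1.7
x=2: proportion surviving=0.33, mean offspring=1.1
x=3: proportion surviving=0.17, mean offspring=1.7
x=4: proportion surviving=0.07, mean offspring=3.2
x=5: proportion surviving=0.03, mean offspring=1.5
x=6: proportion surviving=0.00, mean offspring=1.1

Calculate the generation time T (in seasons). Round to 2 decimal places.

lx·mx: 0, 0.986, 0.363, 0.289, 0.224, 0.045, 0 → R0 = 1.907
x·lx·mx: 0, 0.986, 0.726, 0.867, 0.896, 0.225, 0 → Σ = 3.7
T = 3.7 / 1.907 = 1.94022… → 1.94

1.94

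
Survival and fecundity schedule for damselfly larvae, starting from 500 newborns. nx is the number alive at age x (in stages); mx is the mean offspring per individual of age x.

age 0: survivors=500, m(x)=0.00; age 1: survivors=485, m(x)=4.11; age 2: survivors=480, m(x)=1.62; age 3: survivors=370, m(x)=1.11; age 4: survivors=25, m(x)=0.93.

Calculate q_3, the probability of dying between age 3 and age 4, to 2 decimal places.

lx = nx/n0 = nx/500: 1, 0.97, 0.96, 0.74, 0.05
q_3 = (l_3 − l_4) / l_3 = (0.74 − 0.05) / 0.74
     = 0.69 / 0.74 = 0.932432… → 0.93

0.93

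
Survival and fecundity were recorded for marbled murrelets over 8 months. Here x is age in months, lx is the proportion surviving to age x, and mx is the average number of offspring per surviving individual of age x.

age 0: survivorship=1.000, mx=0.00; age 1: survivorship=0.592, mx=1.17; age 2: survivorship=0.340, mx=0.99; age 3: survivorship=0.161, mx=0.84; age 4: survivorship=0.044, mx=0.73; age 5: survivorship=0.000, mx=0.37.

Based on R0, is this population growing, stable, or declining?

R0 = Σ lx·mx = 0 + 0.69264 + 0.3366 + 0.13524 + 0.03212 + 0 = 1.1966
R0 > 1, so the population is growing.

growing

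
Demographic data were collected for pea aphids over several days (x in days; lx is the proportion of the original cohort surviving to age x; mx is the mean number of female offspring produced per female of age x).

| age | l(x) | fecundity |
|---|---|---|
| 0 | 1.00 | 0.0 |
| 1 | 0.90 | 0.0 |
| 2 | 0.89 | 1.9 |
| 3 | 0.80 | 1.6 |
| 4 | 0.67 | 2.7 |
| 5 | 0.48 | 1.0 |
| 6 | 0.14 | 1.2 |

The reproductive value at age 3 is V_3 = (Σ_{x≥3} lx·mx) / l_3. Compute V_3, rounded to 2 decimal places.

lx·mx for x ≥ 3: 1.28, 1.809, 0.48, 0.168 → sum = 3.737
V_3 = 3.737 / l_3 = 3.737 / 0.8 = 4.67125 → 4.67

4.67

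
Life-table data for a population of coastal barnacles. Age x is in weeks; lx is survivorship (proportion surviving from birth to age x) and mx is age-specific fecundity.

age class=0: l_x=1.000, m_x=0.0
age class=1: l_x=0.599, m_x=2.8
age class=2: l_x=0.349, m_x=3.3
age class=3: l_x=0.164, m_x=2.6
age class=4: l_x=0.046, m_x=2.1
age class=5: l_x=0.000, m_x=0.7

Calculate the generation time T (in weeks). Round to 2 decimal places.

lx·mx: 0, 1.6772, 1.1517, 0.4264, 0.0966, 0 → R0 = 3.3519
x·lx·mx: 0, 1.6772, 2.3034, 1.2792, 0.3864, 0 → Σ = 5.6462
T = 5.6462 / 3.3519 = 1.684477… → 1.68

1.68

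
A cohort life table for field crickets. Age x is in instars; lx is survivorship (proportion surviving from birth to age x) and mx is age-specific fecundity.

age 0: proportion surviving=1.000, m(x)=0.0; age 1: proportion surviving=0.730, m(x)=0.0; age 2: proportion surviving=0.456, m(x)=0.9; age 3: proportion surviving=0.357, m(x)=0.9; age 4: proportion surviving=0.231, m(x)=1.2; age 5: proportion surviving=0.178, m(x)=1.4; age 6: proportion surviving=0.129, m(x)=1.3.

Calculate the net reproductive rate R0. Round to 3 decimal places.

lx·mx by age: 0, 0, 0.4104, 0.3213, 0.2772, 0.2492, 0.1677
R0 = Σ lx·mx = 1.4258 → 1.426

1.426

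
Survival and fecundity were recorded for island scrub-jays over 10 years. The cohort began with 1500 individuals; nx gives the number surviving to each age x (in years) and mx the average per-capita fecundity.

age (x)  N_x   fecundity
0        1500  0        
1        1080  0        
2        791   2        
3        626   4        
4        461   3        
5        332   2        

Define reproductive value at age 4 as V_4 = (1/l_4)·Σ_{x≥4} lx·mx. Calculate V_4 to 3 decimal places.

4.440

lx = nx/n0 = nx/1500: 1, 0.72, 0.52733…, 0.41733…, 0.30733…, 0.22133…
lx·mx for x ≥ 4: 0.922…, 0.442667… → sum = 1.364667…
V_4 = 1.364667… / l_4 = 1.364667… / 0.307333… = 4.440347… → 4.440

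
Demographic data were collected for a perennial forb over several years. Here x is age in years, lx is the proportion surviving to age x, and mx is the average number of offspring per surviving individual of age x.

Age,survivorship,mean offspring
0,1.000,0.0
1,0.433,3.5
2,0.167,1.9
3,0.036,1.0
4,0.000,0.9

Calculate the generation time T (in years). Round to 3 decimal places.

lx·mx: 0, 1.5155, 0.3173, 0.036, 0 → R0 = 1.8688
x·lx·mx: 0, 1.5155, 0.6346, 0.108, 0 → Σ = 2.2581
T = 2.2581 / 1.8688 = 1.208315… → 1.208

1.208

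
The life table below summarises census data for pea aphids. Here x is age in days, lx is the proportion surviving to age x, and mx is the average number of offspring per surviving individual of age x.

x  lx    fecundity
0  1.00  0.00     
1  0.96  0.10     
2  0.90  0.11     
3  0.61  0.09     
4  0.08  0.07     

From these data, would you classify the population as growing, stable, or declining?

declining

R0 = Σ lx·mx = 0 + 0.096 + 0.099 + 0.0549 + 0.0056 = 0.2555
R0 < 1, so the population is declining.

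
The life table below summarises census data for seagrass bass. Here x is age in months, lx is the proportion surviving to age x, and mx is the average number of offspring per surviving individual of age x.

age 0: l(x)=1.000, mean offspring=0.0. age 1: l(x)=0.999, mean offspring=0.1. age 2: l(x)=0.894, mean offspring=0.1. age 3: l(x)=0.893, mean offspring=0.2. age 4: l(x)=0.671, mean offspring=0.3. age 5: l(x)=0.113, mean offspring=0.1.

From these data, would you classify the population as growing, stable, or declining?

R0 = Σ lx·mx = 0 + 0.0999 + 0.0894 + 0.1786 + 0.2013 + 0.0113 = 0.5805
R0 < 1, so the population is declining.

declining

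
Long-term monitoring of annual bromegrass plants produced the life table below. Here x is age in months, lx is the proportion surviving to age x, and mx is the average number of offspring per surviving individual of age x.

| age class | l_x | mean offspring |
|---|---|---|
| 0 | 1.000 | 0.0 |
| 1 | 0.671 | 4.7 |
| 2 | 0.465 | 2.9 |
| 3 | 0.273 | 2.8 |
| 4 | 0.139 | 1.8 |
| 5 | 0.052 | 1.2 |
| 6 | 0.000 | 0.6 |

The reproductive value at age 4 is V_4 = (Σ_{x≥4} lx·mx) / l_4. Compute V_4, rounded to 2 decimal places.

lx·mx for x ≥ 4: 0.2502, 0.0624, 0 → sum = 0.3126
V_4 = 0.3126 / l_4 = 0.3126 / 0.139 = 2.248921… → 2.25

2.25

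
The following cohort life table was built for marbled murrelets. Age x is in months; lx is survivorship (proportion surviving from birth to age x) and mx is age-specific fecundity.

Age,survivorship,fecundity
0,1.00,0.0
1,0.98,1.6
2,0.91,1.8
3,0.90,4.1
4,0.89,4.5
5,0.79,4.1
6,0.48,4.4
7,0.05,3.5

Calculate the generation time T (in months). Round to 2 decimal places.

3.78

lx·mx: 0, 1.568, 1.638, 3.69, 4.005, 3.239, 2.112, 0.175 → R0 = 16.427
x·lx·mx: 0, 1.568, 3.276, 11.07, 16.02, 16.195, 12.672, 1.225 → Σ = 62.026
T = 62.026 / 16.427 = 3.775857… → 3.78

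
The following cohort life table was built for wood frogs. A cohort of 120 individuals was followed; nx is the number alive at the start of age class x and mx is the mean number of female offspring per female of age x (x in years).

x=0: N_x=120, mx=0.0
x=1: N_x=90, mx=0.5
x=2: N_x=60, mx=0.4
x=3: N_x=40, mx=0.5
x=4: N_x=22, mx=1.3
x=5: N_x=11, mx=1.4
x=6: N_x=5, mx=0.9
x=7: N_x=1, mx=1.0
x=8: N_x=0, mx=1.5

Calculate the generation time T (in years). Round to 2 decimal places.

lx = nx/n0 = nx/120: 1, 0.75, 0.5, 0.33333…, 0.18333…, 0.09167…, 0.04167…, 0.00833…, 0
lx·mx: 0, 0.375, 0.2, 0.166667…, 0.238333…, 0.128333…, 0.0375…, 0.008333…, 0 → R0 = 1.154167…
x·lx·mx: 0, 0.375, 0.4, 0.5…, 0.953333…, 0.641667…, 0.225…, 0.058333…, 0 → Σ = 3.153333…
T = 3.153333… / 1.154167… = 2.73213… → 2.73

2.73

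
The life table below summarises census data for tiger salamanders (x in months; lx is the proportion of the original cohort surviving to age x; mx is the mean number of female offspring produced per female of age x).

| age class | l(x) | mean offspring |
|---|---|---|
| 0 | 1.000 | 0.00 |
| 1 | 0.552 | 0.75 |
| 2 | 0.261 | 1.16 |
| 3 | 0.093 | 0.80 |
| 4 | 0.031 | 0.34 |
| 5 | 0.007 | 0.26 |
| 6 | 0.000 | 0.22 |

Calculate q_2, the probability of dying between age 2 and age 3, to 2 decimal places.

0.64

q_2 = (l_2 − l_3) / l_2 = (0.261 − 0.093) / 0.261
     = 0.168 / 0.261 = 0.643678… → 0.64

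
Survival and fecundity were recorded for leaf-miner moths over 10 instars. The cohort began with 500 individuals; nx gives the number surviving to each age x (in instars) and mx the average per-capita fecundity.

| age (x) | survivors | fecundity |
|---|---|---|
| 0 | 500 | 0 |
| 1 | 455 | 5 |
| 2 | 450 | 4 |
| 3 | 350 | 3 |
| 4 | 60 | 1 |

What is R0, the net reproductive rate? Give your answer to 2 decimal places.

10.37

lx = nx/n0 = nx/500: 1, 0.91, 0.9, 0.7, 0.12
lx·mx by age: 0, 4.55, 3.6, 2.1, 0.12
R0 = Σ lx·mx = 10.37 → 10.37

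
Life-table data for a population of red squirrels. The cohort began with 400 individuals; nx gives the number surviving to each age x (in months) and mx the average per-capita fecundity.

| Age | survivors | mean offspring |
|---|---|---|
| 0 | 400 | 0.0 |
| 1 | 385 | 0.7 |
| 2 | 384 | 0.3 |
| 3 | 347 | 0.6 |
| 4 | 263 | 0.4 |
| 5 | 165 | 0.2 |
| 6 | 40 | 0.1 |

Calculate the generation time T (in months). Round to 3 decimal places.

lx = nx/n0 = nx/400: 1, 0.9625, 0.96, 0.8675, 0.6575, 0.4125, 0.1
lx·mx: 0, 0.67375, 0.288, 0.5205, 0.263, 0.0825, 0.01 → R0 = 1.83775
x·lx·mx: 0, 0.67375, 0.576, 1.5615, 1.052, 0.4125, 0.06 → Σ = 4.33575
T = 4.33575 / 1.83775 = 2.359271… → 2.359

2.359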